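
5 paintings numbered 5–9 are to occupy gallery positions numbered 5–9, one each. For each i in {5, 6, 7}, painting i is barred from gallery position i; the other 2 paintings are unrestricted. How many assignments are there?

Let Aᵢ (for i ∈ {5, 6, 7}) be the placements that put painting i in its forbidden gallery position. Any j of these fix j positions, leaving (5−j)! ways to fill the rest, and there are C(3,j) ways to pick which j.
By inclusion–exclusion, the number of valid placements is Σ_{j=0}^{3} (−1)^j C(3,j)·(5−j)!.
Computing: 120 − 72 + 18 − 2 = 64.

64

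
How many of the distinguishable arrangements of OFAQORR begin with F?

With the first slot taken by F, it remains to arrange the other 6 letters (OAQORR).
Those 6 letters have O appearing twice and R appearing twice, giving (6)!/(2!·2!) = 180.

180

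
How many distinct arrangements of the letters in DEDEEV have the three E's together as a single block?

Treat the 3 copies of E as a single block. The multiset to arrange is then {EEE, D, D, V}, 4 items in all.
That gives (4)!/(2!) = 12 arrangements.

12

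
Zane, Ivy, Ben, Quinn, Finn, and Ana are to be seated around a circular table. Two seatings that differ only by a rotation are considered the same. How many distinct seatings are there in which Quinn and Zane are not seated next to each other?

72

Without the restriction there are (5)! = 120 seatings.
Those with Quinn next to Zane: fuse the pair into one unit and seat 5 units around a circle — 2·(4)! = 48.
Subtracting, 120 − 48 = 72.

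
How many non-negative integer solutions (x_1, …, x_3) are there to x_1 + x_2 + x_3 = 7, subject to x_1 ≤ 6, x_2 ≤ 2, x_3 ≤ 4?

14

Without the upper bounds there are C(9,2) = 36 ways to split 7 among 3 variables.
Subtract solutions that violate a single cap (substitute x_i' = x_i − (cap_i+1)): x_1 ≥ 7 gives C(2,2) = 1; x_2 ≥ 3 gives C(6,2) = 15; x_3 ≥ 5 gives C(4,2) = 6. Together 22.
No two caps can be exceeded simultaneously, so the pair terms are all 0.
By inclusion–exclusion the count is 36 − 22 + 0 = 14.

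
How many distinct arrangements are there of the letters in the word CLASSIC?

CLASSIC has 7 letters with C appearing twice and S appearing twice.
Dividing 7! = 5040 by 2!·2! = 4 for the repeated letters gives 1260.

1260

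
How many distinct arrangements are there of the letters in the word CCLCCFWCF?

1512

CCLCCFWCF has 9 letters with C appearing 5 times and F appearing twice.
The number of distinct arrangements is 9!/(5!·2!) = 362880/240 = 1512.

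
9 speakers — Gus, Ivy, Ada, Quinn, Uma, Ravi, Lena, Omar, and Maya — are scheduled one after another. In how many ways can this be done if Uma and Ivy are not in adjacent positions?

282240

Of the 9! = 362880 arrangements, those with Uma and Ivy adjacent number 2 × 8! = 80640 (treat the pair as a block with 2 internal orders).
Complementary counting: 362880 − 80640 = 282240.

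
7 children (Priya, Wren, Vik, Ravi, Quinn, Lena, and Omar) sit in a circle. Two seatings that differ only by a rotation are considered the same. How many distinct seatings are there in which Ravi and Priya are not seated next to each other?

480

Without the restriction there are (6)! = 720 seatings.
Those with Ravi next to Priya: fuse the pair into one unit and seat 6 units around a circle — 2·(5)! = 240.
Subtracting, 720 − 240 = 480.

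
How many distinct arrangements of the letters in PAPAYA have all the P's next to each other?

Treat the 2 copies of P as a single block. The multiset to arrange is then {PP, A, A, A, Y}, 5 items in all.
That gives (5)!/(3!) = 20 arrangements.

20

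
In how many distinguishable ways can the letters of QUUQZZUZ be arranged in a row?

The 8 letters of QUUQZZUZ have repeats: Q appearing twice, U appearing 3 times, and Z appearing 3 times.
The number of distinct arrangements is 8!/(3!·3!·2!) = 40320/72 = 560.

560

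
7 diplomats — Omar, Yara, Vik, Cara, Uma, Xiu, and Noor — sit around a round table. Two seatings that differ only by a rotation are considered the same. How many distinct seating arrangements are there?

720

Seat Omar anywhere (absorbing the rotational symmetry), then permute the other 6: (6)! = 720.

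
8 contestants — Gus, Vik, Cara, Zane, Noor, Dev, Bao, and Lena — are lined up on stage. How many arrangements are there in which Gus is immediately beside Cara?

Place the 6 others and the Gus-Cara pair as 7 objects in a line; the pair has 2 internal arrangements.
So the count is 2·(7)! = 10080.

10080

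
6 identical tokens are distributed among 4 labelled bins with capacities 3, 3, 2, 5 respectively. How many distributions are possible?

Ignoring the caps, the number of non-negative solutions to x_1+…+x_4 = 6 is C(9,3) = 84.
Subtract solutions that violate a single cap (substitute x_i' = x_i − (cap_i+1)): x_1 ≥ 4 gives C(5,3) = 10; x_2 ≥ 4 gives C(5,3) = 10; x_3 ≥ 3 gives C(6,3) = 20; x_4 ≥ 6 gives C(3,3) = 1. Together 41.
No two caps can be exceeded simultaneously, so the pair terms are all 0.
By inclusion–exclusion the count is 84 − 41 + 0 = 43.

43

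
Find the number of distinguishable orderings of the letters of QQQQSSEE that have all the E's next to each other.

105

Treat the 2 copies of E as a single block. The multiset to arrange is then {EE, Q, Q, Q, Q, S, S}, 7 items in all.
That gives (7)!/(4!·2!) = 105 arrangements.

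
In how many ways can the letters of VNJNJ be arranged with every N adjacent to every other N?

Treat the 2 copies of N as a single block. The multiset to arrange is then {NN, J, J, V}, 4 items in all.
That gives (4)!/(2!) = 12 arrangements.

12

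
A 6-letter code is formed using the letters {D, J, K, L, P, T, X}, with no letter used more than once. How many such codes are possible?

This is a permutation of 6 out of 7: P(7,6) = 7!/1!.
That product is 7 × 6 × 5 × 4 × 3 × 2 = 5040.

5040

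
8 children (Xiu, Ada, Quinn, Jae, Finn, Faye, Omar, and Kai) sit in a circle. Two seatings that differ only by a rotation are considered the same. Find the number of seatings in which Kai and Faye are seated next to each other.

1440

Glue Kai and Faye into a block (2 internal orders). Seating 7 units around a circle gives (6)! arrangements.
So 2 × (6)! = 2 × 720 = 1440.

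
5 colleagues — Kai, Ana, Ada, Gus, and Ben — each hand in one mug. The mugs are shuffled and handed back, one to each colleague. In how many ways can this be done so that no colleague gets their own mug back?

44

Count assignments avoiding every fixed point. For any j of the 5 colleagues fixed to their own mug, the other 5−j can be arranged in (5−j)! ways.
By inclusion–exclusion this is Σ_{j=0}^{5} (−1)^j C(5,j)·(5−j)!.
Computing: 120 − 120 + 60 − 20 + 5 − 1 = 44.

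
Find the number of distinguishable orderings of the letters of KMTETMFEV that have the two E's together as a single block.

Treat the 2 copies of E as a single block. The multiset to arrange is then {EE, F, K, M, M, T, T, V}, 8 items in all.
That gives (8)!/(2!·2!) = 10080 arrangements.

10080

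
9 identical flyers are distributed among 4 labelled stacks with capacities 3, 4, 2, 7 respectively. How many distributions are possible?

56

By stars and bars, unrestricted non-negative solutions to x_1+…+x_4 = 9 number C(9+3,3) = 220.
Subtract solutions that violate a single cap (substitute x_i' = x_i − (cap_i+1)): x_1 ≥ 4 gives C(8,3) = 56; x_2 ≥ 5 gives C(7,3) = 35; x_3 ≥ 3 gives C(9,3) = 84; x_4 ≥ 8 gives C(4,3) = 4. Together 179.
Add back pairs where two caps are both exceeded: 1 + 10 + 0 + 4 + 0 + 0 = 15.
By inclusion–exclusion the count is 220 − 179 + 15 = 56.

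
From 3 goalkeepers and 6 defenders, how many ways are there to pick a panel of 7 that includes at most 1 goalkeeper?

3

Split by how many goalkeepers are chosen (0 through 1).
Sum: C(3,0)·C(6,7) + C(3,1)·C(6,6) = 0 + 3 = 3.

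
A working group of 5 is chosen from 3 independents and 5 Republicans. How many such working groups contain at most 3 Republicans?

Split by how many Republicans are chosen (0 through 3).
Sum: C(5,0)·C(3,5) + C(5,1)·C(3,4) + C(5,2)·C(3,3) + C(5,3)·C(3,2) = 0 + 0 + 10 + 30 = 40.

40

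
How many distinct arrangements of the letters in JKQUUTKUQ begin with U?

With the first slot taken by U, it remains to arrange the other 8 letters (JKQUTKUQ).
Those 8 letters have K appearing twice, Q appearing twice, and U appearing twice, giving (8)!/(2!·2!·2!) = 5040.

5040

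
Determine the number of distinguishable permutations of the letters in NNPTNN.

30

Letter multiplicities in NNPTNN: N×4, P×1, T×1.
The number of distinct arrangements is 6!/(4!) = 720/24 = 30.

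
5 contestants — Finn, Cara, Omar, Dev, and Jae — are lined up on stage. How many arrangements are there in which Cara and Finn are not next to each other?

72

Of the 5! = 120 arrangements, those with Cara and Finn adjacent number 2 × 4! = 48 (treat the pair as a block with 2 internal orders).
So 120 − 48 = 72 arrangements keep them apart.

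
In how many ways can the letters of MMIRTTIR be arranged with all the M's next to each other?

Treat the 2 copies of M as a single block. The multiset to arrange is then {MM, I, I, R, R, T, T}, 7 items in all.
That gives (7)!/(2!·2!·2!) = 630 arrangements.

630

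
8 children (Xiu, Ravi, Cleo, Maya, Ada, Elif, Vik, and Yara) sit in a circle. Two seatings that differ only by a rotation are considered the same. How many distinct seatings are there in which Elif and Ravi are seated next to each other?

Glue Elif and Ravi into a block (2 internal orders). Seating 7 units around a circle gives (6)! arrangements.
So 2 × (6)! = 2 × 720 = 1440.

1440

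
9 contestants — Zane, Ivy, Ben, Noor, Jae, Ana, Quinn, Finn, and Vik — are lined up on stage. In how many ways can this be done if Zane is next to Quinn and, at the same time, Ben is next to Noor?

Treat {Zane,Quinn} as one block (2 orders) and {Ben,Noor} as another (2 orders).
That leaves 7 units to arrange: 2 × 2 × 7! = 4 × 5040 = 20160.

20160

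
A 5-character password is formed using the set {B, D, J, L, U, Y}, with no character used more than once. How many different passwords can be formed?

With no repetition, fill the 5 characters in order: 6 choices, then 5, down to 2.
That product is 6 × 5 × 4 × 3 × 2 = 720.

720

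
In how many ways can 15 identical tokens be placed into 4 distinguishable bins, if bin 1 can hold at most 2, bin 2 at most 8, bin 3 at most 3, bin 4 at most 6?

30

By stars and bars, unrestricted non-negative solutions to x_1+…+x_4 = 15 number C(15+3,3) = 816.
Subtract solutions that violate a single cap (substitute x_i' = x_i − (cap_i+1)): x_1 ≥ 3 gives C(15,3) = 455; x_2 ≥ 9 gives C(9,3) = 84; x_3 ≥ 4 gives C(14,3) = 364; x_4 ≥ 7 gives C(11,3) = 165. Together 1068.
Add back pairs where two caps are both exceeded: 20 + 165 + 56 + 10 + 0 + 35 = 286.
Subtract triples: 0 + 0 + 4 + 0 = 4.
By inclusion–exclusion the count is 816 − 1068 + 286 − 4 = 30.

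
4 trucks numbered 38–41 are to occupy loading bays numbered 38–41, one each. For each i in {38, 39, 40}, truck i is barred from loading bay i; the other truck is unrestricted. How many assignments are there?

Let Aᵢ (for i ∈ {38, 39, 40}) be the placements that put truck i in its forbidden loading bay. Any j of these fix j positions, leaving (4−j)! ways to fill the rest, and there are C(3,j) ways to pick which j.
By inclusion–exclusion, the number of valid placements is Σ_{j=0}^{3} (−1)^j C(3,j)·(4−j)!.
Computing: 24 − 18 + 6 − 1 = 11.

11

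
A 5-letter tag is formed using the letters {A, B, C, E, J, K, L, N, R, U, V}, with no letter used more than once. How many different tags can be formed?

55440

This is a permutation of 5 out of 11: P(11,5) = 11!/6!.
That product is 11 × 10 × 9 × 8 × 7 = 55440.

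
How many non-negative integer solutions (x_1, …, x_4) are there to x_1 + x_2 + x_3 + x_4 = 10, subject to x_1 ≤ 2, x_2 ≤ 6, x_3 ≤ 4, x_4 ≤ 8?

97

By stars and bars, unrestricted non-negative solutions to x_1+…+x_4 = 10 number C(10+3,3) = 286.
Subtract solutions that violate a single cap (substitute x_i' = x_i − (cap_i+1)): x_1 ≥ 3 gives C(10,3) = 120; x_2 ≥ 7 gives C(6,3) = 20; x_3 ≥ 5 gives C(8,3) = 56; x_4 ≥ 9 gives C(4,3) = 4. Together 200.
Add back pairs where two caps are both exceeded: 1 + 10 + 0 + 0 + 0 + 0 = 11.
By inclusion–exclusion the count is 286 − 200 + 11 = 97.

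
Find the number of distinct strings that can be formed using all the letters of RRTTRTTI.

RRTTRTTI has 8 letters with R appearing 3 times and T appearing 4 times.
So there are 8! / (4!·3!) = 280 distinguishable arrangements.

280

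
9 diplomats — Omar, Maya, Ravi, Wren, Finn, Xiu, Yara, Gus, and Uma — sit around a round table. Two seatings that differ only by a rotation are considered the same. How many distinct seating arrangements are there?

Around a circle, 9 distinct people have 9!/9 = (8)! = 40320 rotationally distinct seatings.

40320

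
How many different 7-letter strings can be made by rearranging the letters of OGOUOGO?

OGOUOGO has 7 letters with G appearing twice and O appearing 4 times.
The number of distinct arrangements is 7!/(4!·2!) = 5040/48 = 105.

105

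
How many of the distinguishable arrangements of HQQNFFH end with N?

90

With the last slot taken by N, it remains to arrange the other 6 letters (HQQFFH).
Those 6 letters have F appearing twice, H appearing twice, and Q appearing twice, giving (6)!/(2!·2!·2!) = 90.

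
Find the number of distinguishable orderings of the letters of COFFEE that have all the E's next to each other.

60

Treat the 2 copies of E as a single block. The multiset to arrange is then {EE, C, F, F, O}, 5 items in all.
That gives (5)!/(2!) = 60 arrangements.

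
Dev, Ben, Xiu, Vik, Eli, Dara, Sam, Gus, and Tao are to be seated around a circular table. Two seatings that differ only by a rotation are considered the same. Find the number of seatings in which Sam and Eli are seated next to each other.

10080

Treat {Sam, Eli} as one unit (2 internal orders) and seat the resulting 8 units around the table: (7)! circular arrangements.
So 2 × (7)! = 2 × 5040 = 10080.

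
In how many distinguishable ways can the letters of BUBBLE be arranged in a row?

120

Letter multiplicities in BUBBLE: B×3, E×1, L×1, U×1.
Dividing 6! = 720 by 3! = 6 for the repeated letters gives 120.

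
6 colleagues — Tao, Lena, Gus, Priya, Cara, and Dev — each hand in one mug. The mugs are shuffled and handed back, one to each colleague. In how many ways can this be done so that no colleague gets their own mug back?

265

Count assignments avoiding every fixed point. For any j of the 6 colleagues fixed to their own mug, the other 6−j can be arranged in (6−j)! ways.
By inclusion–exclusion this is Σ_{j=0}^{6} (−1)^j C(6,j)·(6−j)!.
Computing: 720 − 720 + 360 − 120 + 30 − 6 + 1 = 265.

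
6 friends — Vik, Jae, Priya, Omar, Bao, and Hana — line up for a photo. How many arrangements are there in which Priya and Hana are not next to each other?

There are 6! = 720 arrangements in all. If Priya and Hana are adjacent, merging them into one block gives 2·(5)! = 240 arrangements.
Complementary counting: 720 − 240 = 480.

480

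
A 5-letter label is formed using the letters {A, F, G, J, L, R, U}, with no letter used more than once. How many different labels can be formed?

Choose and order 5 of the 7 symbols: the first letter has 7 options, the next 6, and so on down to 3.
That product is 7 × 6 × 5 × 4 × 3 = 2520.

2520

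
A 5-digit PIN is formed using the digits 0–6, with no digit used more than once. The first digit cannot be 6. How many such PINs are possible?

2160

The first digit has 7−1 = 6 choices (anything except 6).
The remaining 4 digits are filled from the other 6 symbols without repetition: 6 × 5 × 4 × 3 = 360.
Total: 6 × 360 = 2160.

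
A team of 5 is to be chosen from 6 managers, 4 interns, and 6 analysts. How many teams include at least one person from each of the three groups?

Total 5-person selections from all 16: C(16,5) = 4368.
Selections missing a whole group: no managers → C(10,5) = 252; no interns → C(12,5) = 792; no analysts → C(10,5) = 252.
Add back selections omitting two groups (i.e. drawn from a single group): C(6,5) + C(4,5) + C(6,5) = 12.
By inclusion–exclusion: 4368 − 1296 + 12 = 3084.

3084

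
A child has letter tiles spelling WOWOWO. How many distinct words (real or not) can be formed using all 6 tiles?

WOWOWO has 6 letters with O appearing 3 times and W appearing 3 times.
So there are 6! / (3!·3!) = 20 distinguishable arrangements.

20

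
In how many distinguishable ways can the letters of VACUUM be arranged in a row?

Letter multiplicities in VACUUM: A×1, C×1, M×1, U×2, V×1.
So there are 6! / (2!) = 360 distinguishable arrangements.

360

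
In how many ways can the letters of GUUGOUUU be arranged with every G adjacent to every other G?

42

Treat the 2 copies of G as a single block. The multiset to arrange is then {GG, O, U, U, U, U, U}, 7 items in all.
That gives (7)!/(5!) = 42 arrangements.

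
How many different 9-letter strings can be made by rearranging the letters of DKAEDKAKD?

Letter multiplicities in DKAEDKAKD: A×2, D×3, E×1, K×3.
The number of distinct arrangements is 9!/(3!·3!·2!) = 362880/72 = 5040.

5040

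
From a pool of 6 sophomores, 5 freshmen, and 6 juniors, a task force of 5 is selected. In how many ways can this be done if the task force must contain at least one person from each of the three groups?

Total 5-person selections from all 17: C(17,5) = 6188.
Selections missing a whole group: no sophomores → C(11,5) = 462; no freshmen → C(12,5) = 792; no juniors → C(11,5) = 462.
Add back selections omitting two groups (i.e. drawn from a single group): C(6,5) + C(5,5) + C(6,5) = 13.
By inclusion–exclusion: 6188 − 1716 + 13 = 4485.

4485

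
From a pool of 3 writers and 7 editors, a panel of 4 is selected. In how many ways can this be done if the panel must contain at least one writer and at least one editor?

Unrestricted: C(10,4) = 210 ways to pick any 4 of the 10.
Selections missing a whole group: no writers → C(7,4) = 35; no editors → C(3,4) = 0.
Both groups omitted at once is impossible, so 210 − 35 = 175.

175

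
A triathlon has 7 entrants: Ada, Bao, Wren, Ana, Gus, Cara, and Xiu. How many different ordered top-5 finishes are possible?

This is an ordered selection of 5 from 7: P(7,5).
That gives 7 × 6 × 5 × 4 × 3 = 2520.

2520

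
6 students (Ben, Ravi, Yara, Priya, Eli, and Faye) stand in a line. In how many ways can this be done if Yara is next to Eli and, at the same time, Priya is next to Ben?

96

Treat {Yara,Eli} as one block (2 orders) and {Priya,Ben} as another (2 orders).
That leaves 4 units to arrange: 2 × 2 × 4! = 4 × 24 = 96.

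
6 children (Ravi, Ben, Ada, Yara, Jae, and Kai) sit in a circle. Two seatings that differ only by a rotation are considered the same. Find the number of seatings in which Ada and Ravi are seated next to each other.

48

Treat {Ada, Ravi} as one unit (2 internal orders) and seat the resulting 5 units around the table: (4)! circular arrangements.
So 2 × (4)! = 2 × 24 = 48.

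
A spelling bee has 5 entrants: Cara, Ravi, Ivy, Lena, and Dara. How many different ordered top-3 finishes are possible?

60

This is an ordered selection of 3 from 5: P(5,3).
That gives 5 × 4 × 3 = 60.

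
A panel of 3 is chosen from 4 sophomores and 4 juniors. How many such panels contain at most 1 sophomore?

28

Split by how many sophomores are chosen (0 through 1).
Sum: C(4,0)·C(4,3) + C(4,1)·C(4,2) = 4 + 24 = 28.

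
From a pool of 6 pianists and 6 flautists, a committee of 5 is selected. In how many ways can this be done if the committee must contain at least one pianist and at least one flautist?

780

With no constraint there are C(12,5) = 792 possible selections.
Subtract selections that omit an entire group: no pianists → C(6,5) = 6; no flautists → C(6,5) = 6.
Both groups omitted at once is impossible, so 792 − 12 = 780.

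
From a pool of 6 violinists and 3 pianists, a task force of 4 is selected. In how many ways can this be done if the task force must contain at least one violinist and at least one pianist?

111

Total 4-person selections from all 9: C(9,4) = 126.
Selections missing a whole group: no violinists → C(3,4) = 0; no pianists → C(6,4) = 15.
Both groups omitted at once is impossible, so 126 − 15 = 111.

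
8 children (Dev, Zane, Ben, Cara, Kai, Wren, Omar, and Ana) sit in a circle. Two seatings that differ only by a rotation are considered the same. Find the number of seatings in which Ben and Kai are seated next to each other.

1440

Glue Ben and Kai into a block (2 internal orders). Seating 7 units around a circle gives (6)! arrangements.
So 2 × (6)! = 2 × 720 = 1440.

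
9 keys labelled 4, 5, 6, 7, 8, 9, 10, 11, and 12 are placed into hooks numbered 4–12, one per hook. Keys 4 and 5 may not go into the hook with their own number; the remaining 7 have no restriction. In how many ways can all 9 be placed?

Let Aᵢ (for i ∈ {4, 5}) be the placements that put key i in its forbidden hook. Any j of these fix j positions, leaving (9−j)! ways to fill the rest, and there are C(2,j) ways to pick which j.
By inclusion–exclusion, the number of valid placements is Σ_{j=0}^{2} (−1)^j C(2,j)·(9−j)!.
Computing: 362880 − 80640 + 5040 = 287280.

287280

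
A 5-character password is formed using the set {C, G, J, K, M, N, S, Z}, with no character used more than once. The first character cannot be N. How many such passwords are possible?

5880

The first character has 8−1 = 7 choices (anything except N).
The remaining 4 characters are filled from the other 7 symbols without repetition: 7 × 6 × 5 × 4 = 840.
Total: 7 × 840 = 5880.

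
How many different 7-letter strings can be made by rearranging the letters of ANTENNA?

The 7 letters of ANTENNA have repeats: A appearing twice and N appearing 3 times.
So there are 7! / (3!·2!) = 420 distinguishable arrangements.

420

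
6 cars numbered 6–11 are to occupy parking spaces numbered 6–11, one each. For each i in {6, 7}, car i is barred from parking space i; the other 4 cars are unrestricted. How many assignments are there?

504

Let Aᵢ (for i ∈ {6, 7}) be the placements that put car i in its forbidden parking space. Any j of these fix j positions, leaving (6−j)! ways to fill the rest, and there are C(2,j) ways to pick which j.
By inclusion–exclusion, the number of valid placements is Σ_{j=0}^{2} (−1)^j C(2,j)·(6−j)!.
Computing: 720 − 240 + 24 = 504.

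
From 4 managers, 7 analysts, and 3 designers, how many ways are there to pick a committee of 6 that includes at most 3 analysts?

Split by how many analysts are chosen (0 through 3).
Sum: C(7,0)·C(7,6) + C(7,1)·C(7,5) + C(7,2)·C(7,4) + C(7,3)·C(7,3) = 7 + 147 + 735 + 1225 = 2114.

2114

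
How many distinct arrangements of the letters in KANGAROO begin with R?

1260

With the first slot taken by R, it remains to arrange the other 7 letters (KANGAOO).
Those 7 letters have A appearing twice and O appearing twice, giving (7)!/(2!·2!) = 1260.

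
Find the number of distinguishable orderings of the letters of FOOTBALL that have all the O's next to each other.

2520

Treat the 2 copies of O as a single block. The multiset to arrange is then {OO, A, B, F, L, L, T}, 7 items in all.
That gives (7)!/(2!) = 2520 arrangements.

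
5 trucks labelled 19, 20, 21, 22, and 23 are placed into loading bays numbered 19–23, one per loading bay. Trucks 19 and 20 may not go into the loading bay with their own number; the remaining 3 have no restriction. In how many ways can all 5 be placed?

Let Aᵢ (for i ∈ {19, 20}) be the placements that put truck i in its forbidden loading bay. Any j of these fix j positions, leaving (5−j)! ways to fill the rest, and there are C(2,j) ways to pick which j.
By inclusion–exclusion, the number of valid placements is Σ_{j=0}^{2} (−1)^j C(2,j)·(5−j)!.
Computing: 120 − 48 + 6 = 78.

78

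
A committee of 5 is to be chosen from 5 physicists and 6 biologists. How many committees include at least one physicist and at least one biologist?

Total 5-person selections from all 11: C(11,5) = 462.
Selections missing a whole group: no physicists → C(6,5) = 6; no biologists → C(5,5) = 1.
Both groups omitted at once is impossible, so 462 − 7 = 455.

455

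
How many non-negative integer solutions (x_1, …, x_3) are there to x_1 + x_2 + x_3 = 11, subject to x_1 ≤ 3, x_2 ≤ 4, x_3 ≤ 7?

10

Ignoring the caps, the number of non-negative solutions to x_1+…+x_3 = 11 is C(13,2) = 78.
Subtract solutions that violate a single cap (substitute x_i' = x_i − (cap_i+1)): x_1 ≥ 4 gives C(9,2) = 36; x_2 ≥ 5 gives C(8,2) = 28; x_3 ≥ 8 gives C(5,2) = 10. Together 74.
Add back pairs where two caps are both exceeded: 6 + 0 + 0 = 6.
By inclusion–exclusion the count is 78 − 74 + 6 = 10.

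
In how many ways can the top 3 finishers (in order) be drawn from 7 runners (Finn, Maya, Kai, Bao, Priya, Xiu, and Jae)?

This is an ordered selection of 3 from 7: P(7,3).
That gives 7 × 6 × 5 = 210.

210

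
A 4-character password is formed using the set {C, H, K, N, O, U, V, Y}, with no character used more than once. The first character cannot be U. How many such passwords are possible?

1470

The first character has 8−1 = 7 choices (anything except U).
The remaining 3 characters are filled from the other 7 symbols without repetition: 7 × 6 × 5 = 210.
Total: 7 × 210 = 1470.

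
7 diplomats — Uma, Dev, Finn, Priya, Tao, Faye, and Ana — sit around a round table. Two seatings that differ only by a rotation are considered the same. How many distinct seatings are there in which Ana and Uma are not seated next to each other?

Without the restriction there are (6)! = 720 seatings.
Those with Ana next to Uma: fuse the pair into one unit and seat 6 units around a circle — 2·(5)! = 240.
Subtracting, 720 − 240 = 480.

480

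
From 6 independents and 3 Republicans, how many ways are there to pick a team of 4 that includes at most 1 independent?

6

Split by how many independents are chosen (0 through 1).
Sum: C(6,0)·C(3,4) + C(6,1)·C(3,3) = 0 + 6 = 6.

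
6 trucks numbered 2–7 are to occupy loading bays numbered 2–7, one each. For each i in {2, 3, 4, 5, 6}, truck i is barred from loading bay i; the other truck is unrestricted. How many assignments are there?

309

Let Aᵢ (for 2 ≤ i ≤ 6) be the placements that put truck i in its forbidden loading bay. Any j of these fix j positions, leaving (6−j)! ways to fill the rest, and there are C(5,j) ways to pick which j.
By inclusion–exclusion, the number of valid placements is Σ_{j=0}^{5} (−1)^j C(5,j)·(6−j)!.
Computing: 720 − 600 + 240 − 60 + 10 − 1 = 309.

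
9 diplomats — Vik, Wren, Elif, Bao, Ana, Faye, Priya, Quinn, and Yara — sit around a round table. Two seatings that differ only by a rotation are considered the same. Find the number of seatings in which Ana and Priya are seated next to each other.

10080

Treat {Ana, Priya} as one unit (2 internal orders) and seat the resulting 8 units around the table: (7)! circular arrangements.
So 2 × (7)! = 2 × 5040 = 10080.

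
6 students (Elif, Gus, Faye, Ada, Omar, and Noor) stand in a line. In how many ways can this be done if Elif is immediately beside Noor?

Place the 4 others and the Elif-Noor pair as 5 objects in a line; the pair has 2 internal arrangements.
That gives 2 × 5! = 2 × 120 = 240.

240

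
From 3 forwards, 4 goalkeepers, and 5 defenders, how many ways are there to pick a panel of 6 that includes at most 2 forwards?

840

Split by how many forwards are chosen (0 through 2).
Sum: C(3,0)·C(9,6) + C(3,1)·C(9,5) + C(3,2)·C(9,4) = 84 + 378 + 378 = 840.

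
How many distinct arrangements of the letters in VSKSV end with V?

Fix V in the last position and arrange the remaining 4 letters.
Those 4 letters have S appearing twice, giving (4)!/(2!) = 12.

12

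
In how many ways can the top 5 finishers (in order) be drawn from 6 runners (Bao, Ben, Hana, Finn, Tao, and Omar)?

720

There are 6 choices for 1st place, 5 for 2nd, and so on down to 2 for position 5.
That gives 6 × 5 × 4 × 3 × 2 = 720.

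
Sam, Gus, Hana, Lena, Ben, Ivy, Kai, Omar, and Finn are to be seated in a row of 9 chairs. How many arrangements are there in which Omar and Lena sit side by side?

Place the 7 others and the Omar-Lena pair as 8 objects in a line; the pair has 2 internal arrangements.
So the count is 2·(8)! = 80640.

80640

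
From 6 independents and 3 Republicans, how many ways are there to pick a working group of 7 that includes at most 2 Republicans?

21

Split by how many Republicans are chosen (0 through 2).
Sum: C(3,0)·C(6,7) + C(3,1)·C(6,6) + C(3,2)·C(6,5) = 0 + 3 + 18 = 21.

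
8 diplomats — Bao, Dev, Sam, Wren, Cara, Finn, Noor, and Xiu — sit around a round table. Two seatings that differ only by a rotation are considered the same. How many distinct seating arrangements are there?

5040

Seat Bao anywhere (absorbing the rotational symmetry), then permute the other 7: (7)! = 5040.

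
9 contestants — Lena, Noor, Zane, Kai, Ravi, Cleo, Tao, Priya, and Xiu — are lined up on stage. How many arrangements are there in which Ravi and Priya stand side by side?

80640

Place the 7 others and the Ravi-Priya pair as 8 objects in a line; the pair has 2 internal arrangements.
That gives 2 × 8! = 2 × 40320 = 80640.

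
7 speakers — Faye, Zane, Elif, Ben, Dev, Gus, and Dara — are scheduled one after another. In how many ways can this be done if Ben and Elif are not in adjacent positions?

3600

Of the 7! = 5040 arrangements, those with Ben and Elif adjacent number 2 × 6! = 1440 (treat the pair as a block with 2 internal orders).
So 5040 − 1440 = 3600 arrangements keep them apart.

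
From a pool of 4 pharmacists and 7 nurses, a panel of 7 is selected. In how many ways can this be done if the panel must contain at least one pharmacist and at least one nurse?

With no constraint there are C(11,7) = 330 possible selections.
Selections missing a whole group: no pharmacists → C(7,7) = 1; no nurses → C(4,7) = 0.
Both groups omitted at once is impossible, so 330 − 1 = 329.

329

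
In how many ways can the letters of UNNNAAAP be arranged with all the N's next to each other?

120

Treat the 3 copies of N as a single block. The multiset to arrange is then {NNN, A, A, A, P, U}, 6 items in all.
That gives (6)!/(3!) = 120 arrangements.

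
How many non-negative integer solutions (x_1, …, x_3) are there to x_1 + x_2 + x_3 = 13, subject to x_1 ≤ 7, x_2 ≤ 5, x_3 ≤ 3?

Ignoring the caps, the number of non-negative solutions to x_1+…+x_3 = 13 is C(15,2) = 105.
Subtract solutions that violate a single cap (substitute x_i' = x_i − (cap_i+1)): x_1 ≥ 8 gives C(7,2) = 21; x_2 ≥ 6 gives C(9,2) = 36; x_3 ≥ 4 gives C(11,2) = 55. Together 112.
Add back pairs where two caps are both exceeded: 0 + 3 + 10 = 13.
By inclusion–exclusion the count is 105 − 112 + 13 = 6.

6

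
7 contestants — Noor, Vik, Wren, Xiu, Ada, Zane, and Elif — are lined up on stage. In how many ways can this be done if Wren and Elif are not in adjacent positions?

Of the 7! = 5040 arrangements, those with Wren and Elif adjacent number 2 × 6! = 1440 (treat the pair as a block with 2 internal orders).
Complementary counting: 5040 − 1440 = 3600.

3600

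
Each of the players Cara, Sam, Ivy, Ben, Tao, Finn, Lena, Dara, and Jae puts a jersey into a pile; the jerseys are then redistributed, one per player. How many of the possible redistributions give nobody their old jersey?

Let Aᵢ be the assignments in which player i gets their old jersey. We want the size of the complement of A₁∪…∪A_9.
By inclusion–exclusion this is Σ_{j=0}^{9} (−1)^j C(9,j)·(9−j)!.
Computing: 362880 − 362880 + 181440 − 60480 + 15120 − 3024 + 504 − 72 + 9 − 1 = 133496.

133496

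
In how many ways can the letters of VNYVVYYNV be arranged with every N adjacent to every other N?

280

Treat the 2 copies of N as a single block. The multiset to arrange is then {NN, V, V, V, V, Y, Y, Y}, 8 items in all.
That gives (8)!/(4!·3!) = 280 arrangements.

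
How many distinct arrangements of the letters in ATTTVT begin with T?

With the first slot taken by T, it remains to arrange the other 5 letters (ATTVT).
Those 5 letters have T appearing 3 times, giving (5)!/(3!) = 20.

20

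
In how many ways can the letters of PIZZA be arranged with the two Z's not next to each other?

36

There are 5!/(2!) = 60 arrangements of PIZZA in total.
If the two Z's are adjacent, glue them into one block, leaving 4 items to arrange: (4)! = 24 ways.
Subtracting, 60 − 24 = 36 arrangements keep the Z's apart.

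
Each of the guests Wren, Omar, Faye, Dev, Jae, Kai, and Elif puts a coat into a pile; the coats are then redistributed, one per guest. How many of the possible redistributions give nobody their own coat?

Let Aᵢ be the assignments in which guest i gets their own coat. We want the size of the complement of A₁∪…∪A_7.
By inclusion–exclusion this is Σ_{j=0}^{7} (−1)^j C(7,j)·(7−j)!.
Computing: 5040 − 5040 + 2520 − 840 + 210 − 42 + 7 − 1 = 1854.

1854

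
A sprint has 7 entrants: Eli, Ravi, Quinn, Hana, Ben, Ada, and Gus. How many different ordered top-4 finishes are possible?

840

This is an ordered selection of 4 from 7: P(7,4).
That gives 7 × 6 × 5 × 4 = 840.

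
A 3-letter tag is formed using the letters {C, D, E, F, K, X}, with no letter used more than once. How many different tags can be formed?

120

This is a permutation of 3 out of 6: P(6,3) = 6!/3!.
6 × 5 × 4 = 120.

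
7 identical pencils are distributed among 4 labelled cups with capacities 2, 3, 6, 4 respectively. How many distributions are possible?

55

By stars and bars, unrestricted non-negative solutions to x_1+…+x_4 = 7 number C(7+3,3) = 120.
Subtract solutions that violate a single cap (substitute x_i' = x_i − (cap_i+1)): x_1 ≥ 3 gives C(7,3) = 35; x_2 ≥ 4 gives C(6,3) = 20; x_3 ≥ 7 gives C(3,3) = 1; x_4 ≥ 5 gives C(5,3) = 10. Together 66.
Add back pairs where two caps are both exceeded: 1 + 0 + 0 + 0 + 0 + 0 = 1.
By inclusion–exclusion the count is 120 − 66 + 1 = 55.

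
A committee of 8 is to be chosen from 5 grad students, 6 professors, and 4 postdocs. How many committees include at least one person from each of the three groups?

6216

Total 8-person selections from all 15: C(15,8) = 6435.
Selections missing a whole group: no grad students → C(10,8) = 45; no professors → C(9,8) = 9; no postdocs → C(11,8) = 165.
Add back selections omitting two groups (i.e. drawn from a single group): C(5,8) + C(6,8) + C(4,8) = 0.
By inclusion–exclusion: 6435 − 219 + 0 = 6216.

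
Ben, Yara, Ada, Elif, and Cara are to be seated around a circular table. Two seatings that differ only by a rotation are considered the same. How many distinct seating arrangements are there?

Around a circle, 5 distinct people have 5!/5 = (4)! = 24 rotationally distinct seatings.

24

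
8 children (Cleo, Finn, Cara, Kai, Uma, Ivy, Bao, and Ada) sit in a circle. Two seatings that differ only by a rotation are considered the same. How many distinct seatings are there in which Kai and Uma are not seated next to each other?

All circular seatings of 8 people number (7)! = 5040.
Seatings with Kai beside Uma: treat them as a block with 2 internal orders, giving 2 × (6)! = 1440.
Subtracting, 5040 − 1440 = 3600.

3600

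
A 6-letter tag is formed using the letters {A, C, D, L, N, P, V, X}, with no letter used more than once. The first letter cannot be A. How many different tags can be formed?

The first letter has 8−1 = 7 choices (anything except A).
The remaining 5 letters are filled from the other 7 symbols without repetition: 7 × 6 × 5 × 4 × 3 = 2520.
Total: 7 × 2520 = 17640.

17640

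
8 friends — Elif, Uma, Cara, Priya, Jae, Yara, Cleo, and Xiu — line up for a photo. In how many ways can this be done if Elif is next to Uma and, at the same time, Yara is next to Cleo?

2880

Treat {Elif,Uma} as one block (2 orders) and {Yara,Cleo} as another (2 orders).
That leaves 6 units to arrange: 2 × 2 × 6! = 4 × 720 = 2880.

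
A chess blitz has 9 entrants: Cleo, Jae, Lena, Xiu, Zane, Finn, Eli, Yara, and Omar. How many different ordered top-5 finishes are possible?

There are 9 choices for 1st place, 8 for 2nd, and so on down to 5 for position 5.
That gives 9 × 8 × 7 × 6 × 5 = 15120.

15120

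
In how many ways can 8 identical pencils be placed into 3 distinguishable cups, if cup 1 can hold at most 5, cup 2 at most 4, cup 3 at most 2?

By stars and bars, unrestricted non-negative solutions to x_1+…+x_3 = 8 number C(8+2,2) = 45.
Subtract solutions that violate a single cap (substitute x_i' = x_i − (cap_i+1)): x_1 ≥ 6 gives C(4,2) = 6; x_2 ≥ 5 gives C(5,2) = 10; x_3 ≥ 3 gives C(7,2) = 21. Together 37.
Add back pairs where two caps are both exceeded: 0 + 0 + 1 = 1.
By inclusion–exclusion the count is 45 − 37 + 1 = 9.

9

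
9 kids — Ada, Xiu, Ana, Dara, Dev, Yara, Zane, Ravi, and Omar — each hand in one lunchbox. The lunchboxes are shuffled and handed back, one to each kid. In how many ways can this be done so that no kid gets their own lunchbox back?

Let Aᵢ be the assignments in which kid i gets their own lunchbox. We want the size of the complement of A₁∪…∪A_9.
By inclusion–exclusion this is Σ_{j=0}^{9} (−1)^j C(9,j)·(9−j)!.
Computing: 362880 − 362880 + 181440 − 60480 + 15120 − 3024 + 504 − 72 + 9 − 1 = 133496.

133496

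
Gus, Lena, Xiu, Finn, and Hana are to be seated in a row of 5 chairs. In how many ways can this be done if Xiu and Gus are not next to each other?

Of the 5! = 120 arrangements, those with Xiu and Gus adjacent number 2 × 4! = 48 (treat the pair as a block with 2 internal orders).
Complementary counting: 120 − 48 = 72.

72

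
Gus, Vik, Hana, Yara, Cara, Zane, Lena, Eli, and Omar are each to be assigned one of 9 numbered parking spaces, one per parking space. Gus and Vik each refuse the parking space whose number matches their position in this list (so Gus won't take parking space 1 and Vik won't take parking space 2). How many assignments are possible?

Let Aᵢ (for i ∈ {1, 2}) be the placements that put person i in their forbidden parking space. Any j of these fix j positions, leaving (9−j)! ways to fill the rest, and there are C(2,j) ways to pick which j.
By inclusion–exclusion, the number of valid placements is Σ_{j=0}^{2} (−1)^j C(2,j)·(9−j)!.
Computing: 362880 − 80640 + 5040 = 287280.

287280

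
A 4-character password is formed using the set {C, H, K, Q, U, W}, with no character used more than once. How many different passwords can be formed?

This is a permutation of 4 out of 6: P(6,4) = 6!/2!.
6 × 5 × 4 × 3 = 360.

360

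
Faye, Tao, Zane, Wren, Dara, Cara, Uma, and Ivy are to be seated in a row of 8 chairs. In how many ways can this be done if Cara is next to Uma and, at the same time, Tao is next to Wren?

Treat {Cara,Uma} as one block (2 orders) and {Tao,Wren} as another (2 orders).
That leaves 6 units to arrange: 2 × 2 × 6! = 4 × 720 = 2880.

2880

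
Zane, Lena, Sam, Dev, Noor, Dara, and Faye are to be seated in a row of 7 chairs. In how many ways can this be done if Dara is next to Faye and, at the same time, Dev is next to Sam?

480

Treat {Dara,Faye} as one block (2 orders) and {Dev,Sam} as another (2 orders).
That leaves 5 units to arrange: 2 × 2 × 5! = 4 × 120 = 480.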